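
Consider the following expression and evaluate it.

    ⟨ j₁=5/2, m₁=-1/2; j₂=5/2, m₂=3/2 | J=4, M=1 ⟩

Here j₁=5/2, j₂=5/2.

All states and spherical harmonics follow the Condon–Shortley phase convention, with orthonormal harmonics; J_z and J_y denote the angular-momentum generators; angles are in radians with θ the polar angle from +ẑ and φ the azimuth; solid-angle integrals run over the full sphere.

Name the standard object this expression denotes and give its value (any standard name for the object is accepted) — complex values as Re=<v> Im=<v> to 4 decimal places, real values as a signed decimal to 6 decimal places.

Clebsch–Gordan coefficient, −√(5/14) ≈ -0.597614

This is a Clebsch–Gordan (vector-coupling) coefficient.
√[9·1!4!4!/10! · 2!3!4!1!5!3!] = √(10368/35)
  +(−1)^0/∏(0,1,3,4,1,0)! = 1/144  (running 1/144)
  +(−1)^1/∏(1,0,2,3,2,1)! = -1/24  (running -5/144)
⟨..|..⟩ = √(10368/35)·(-5/144) = -0.597614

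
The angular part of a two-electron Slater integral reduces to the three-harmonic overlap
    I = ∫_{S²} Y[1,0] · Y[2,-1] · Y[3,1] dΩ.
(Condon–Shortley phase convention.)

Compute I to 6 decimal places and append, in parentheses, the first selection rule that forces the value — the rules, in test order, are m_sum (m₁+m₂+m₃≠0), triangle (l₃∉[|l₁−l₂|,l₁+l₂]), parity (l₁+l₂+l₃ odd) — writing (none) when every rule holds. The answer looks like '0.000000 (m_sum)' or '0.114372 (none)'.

-0.233597 (none)

Checks pass: Σm=0; 6 even; l₃=3∈[1,3].
(2·1+1)(2·2+1)(2·3+1) = 105
Δ: 0! 2! 4! / 7! → 1/105
sum: t=0:+1/4 = 1/4
3j²(1 2 3; 0 0 0) = Δ·Π!·Σ² = 3/35  (sign -1)
sum: t=0:+1/6 = 1/6
3j²(1 2 3; 0 -1 1) = Δ·Π!·Σ² = 8/105  (sign +1)
combine: 4πI² = 105·3/35·8/105 = 24/35
take √, sign -1: I = -0.23359668
No selection rule forces the value: the integral is nonzero (none).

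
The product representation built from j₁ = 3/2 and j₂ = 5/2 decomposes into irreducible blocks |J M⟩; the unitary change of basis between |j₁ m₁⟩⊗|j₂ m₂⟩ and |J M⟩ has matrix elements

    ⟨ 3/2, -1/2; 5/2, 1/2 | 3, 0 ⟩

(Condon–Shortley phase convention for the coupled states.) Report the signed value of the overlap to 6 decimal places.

-0.447214  (= −√(1/5))

j₁+j₂−J=1  J+j₁−j₂=2  J−j₁+j₂=4  j₁+j₂+J+1=8
(j₁±m₁, j₂±m₂, J±M) = (1,2,3,2,3,3)
P² = 36/5
sum k=0..1:
  [0] +1/12 = 1/12
  [1] −1/4 = -1/4
S = -1/6
C² = P²·S² = 1/5 ; C = -0.447214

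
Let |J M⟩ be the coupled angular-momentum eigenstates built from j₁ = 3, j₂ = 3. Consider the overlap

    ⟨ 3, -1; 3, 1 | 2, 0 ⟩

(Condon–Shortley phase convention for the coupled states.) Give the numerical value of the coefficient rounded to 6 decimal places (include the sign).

√[5·4!2!2!/9! · 2!4!4!2!2!2!] = √(256/21)
  +(−1)^2/∏(2,2,2,2,0,0)! = 1/16  (running 1/16)
  +(−1)^3/∏(3,1,1,1,1,1)! = -1/6  (running -5/48)
  +(−1)^4/∏(4,0,0,0,2,2)! = 1/96  (running -3/32)
⟨..|..⟩ = √(256/21)·(-3/32) = -0.327327

-0.327327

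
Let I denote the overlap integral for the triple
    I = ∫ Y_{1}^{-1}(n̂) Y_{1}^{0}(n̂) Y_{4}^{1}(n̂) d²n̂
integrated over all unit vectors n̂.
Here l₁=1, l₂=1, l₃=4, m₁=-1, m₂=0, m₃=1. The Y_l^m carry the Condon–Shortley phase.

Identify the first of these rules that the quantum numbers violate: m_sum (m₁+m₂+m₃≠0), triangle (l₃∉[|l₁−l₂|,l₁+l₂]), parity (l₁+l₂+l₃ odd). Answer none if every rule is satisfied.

m₁+m₂+m₃ = -1 + 0 + 1 = 0  ✓
triangle: need |l₁−l₂| ≤ l₃ ≤ l₁+l₂ = [0,2]; l₃=4 is outside  ✗
parity: l₁+l₂+l₃ = 6 is even

triangle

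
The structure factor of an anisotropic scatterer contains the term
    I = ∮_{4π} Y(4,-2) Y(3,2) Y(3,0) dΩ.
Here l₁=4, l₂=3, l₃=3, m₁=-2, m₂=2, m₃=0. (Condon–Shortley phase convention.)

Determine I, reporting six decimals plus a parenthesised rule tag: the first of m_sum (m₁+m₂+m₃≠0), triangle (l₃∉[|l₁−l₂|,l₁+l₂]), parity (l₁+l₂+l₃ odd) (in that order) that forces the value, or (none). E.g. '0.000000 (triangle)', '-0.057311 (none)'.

m-sum 0 ✓  L=10 even ✓  1≤3≤7 ✓
Π(2lᵢ+1) = 9×7×7 = 441
triangle coeff Δ(4,3,3) = 1/34650
Σ_t [1,3]: t=1:−1/72 t=2:+1/16 t=3:−1/72 = 5/144
(3j)²=2/77 [(4 3 3; 0 0 0)], sign=-1
Σ_t [3,4]: t=3:−1/72 t=4:+1/96 = -1/288
(3j)²=1/462 [(4 3 3; -2 2 0)], sign=+1
⇒ 4πI² = 3/121
I = (-1)√(3/121/(4π)) = -0.04441841
No selection rule forces the value: the integral is nonzero (none).

-0.044418 (none)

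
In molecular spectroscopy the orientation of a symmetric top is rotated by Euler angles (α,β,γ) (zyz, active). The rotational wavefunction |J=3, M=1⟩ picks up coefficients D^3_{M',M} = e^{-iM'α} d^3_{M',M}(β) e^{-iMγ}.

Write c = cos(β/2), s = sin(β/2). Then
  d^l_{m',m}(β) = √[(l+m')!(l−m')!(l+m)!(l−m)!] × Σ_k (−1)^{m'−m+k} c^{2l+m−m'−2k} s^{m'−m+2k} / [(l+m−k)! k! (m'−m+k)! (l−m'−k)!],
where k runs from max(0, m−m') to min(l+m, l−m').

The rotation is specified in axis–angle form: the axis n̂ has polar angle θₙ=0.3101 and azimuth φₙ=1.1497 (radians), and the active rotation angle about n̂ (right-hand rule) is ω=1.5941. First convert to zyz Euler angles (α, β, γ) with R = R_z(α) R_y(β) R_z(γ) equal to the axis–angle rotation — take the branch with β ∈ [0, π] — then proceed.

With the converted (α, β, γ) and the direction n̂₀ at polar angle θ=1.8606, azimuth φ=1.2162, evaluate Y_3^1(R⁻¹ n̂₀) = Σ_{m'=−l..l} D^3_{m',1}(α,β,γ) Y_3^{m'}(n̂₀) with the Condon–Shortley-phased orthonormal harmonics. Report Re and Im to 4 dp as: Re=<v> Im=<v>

Re=0.3005 Im=-0.1188

Axis–angle → zyz. n̂ = (sinθₙcosφₙ, sinθₙsinφₙ, cosθₙ) = (+0.124735, +0.278496, +0.952303), ω = 1.5941.
R = I cosω + sinω [n̂]ₓ + (1−cosω) n̂n̂ᵀ gives
  R = [-0.007380, -0.916497, +0.399974; +0.987592, +0.056066, +0.146691; -0.156867, +0.396094, +0.904711]
β = atan2(√(R₁₃²+R₂₃²), R₃₃) = 0.440095; α = atan2(R₂₃, R₁₃) mod 2π = 0.351520; γ = atan2(R₃₂, −R₃₁) mod 2π = 1.193713
Need the full column D^3_{m',1} for m'=−3..3 at α=0.3515, β=0.4401, γ=1.1937.
cos(β/2)=0.975887, sin(β/2)=0.218276
d^3_{-3,1}: single k=4 term ⇒ +0.008373;  D = +0.008292-0.001161i
d^3_{-2,1}: k∈[3..4] ⇒ +0.061129 -0.001529 = +0.059600;  D = +0.052568-0.028085i
d^3_{-1,1}: k∈[2..4] ⇒ +0.259275 -0.017295 +0.000108 = +0.242089;  D = +0.161190-0.180624i
d^3_{0,1}: k∈[1..3] ⇒ +0.669259 -0.100445 +0.001675 = +0.570489;  D = +0.210060-0.530408i
d^3_{1,1}: k∈[0..2] ⇒ +0.863769 -0.345700 +0.012971 = +0.531039;  D = +0.013574-0.530866i
d^3_{2,1}: k∈[0..1] ⇒ -0.610947 +0.061129 = -0.549818;  D = +0.176060+0.520868i
d^3_{3,1}: single k=0 term ⇒ +0.167361;  D = -0.104907-0.130401i
Y_3^{m'}(θ=1.8606,φ=1.2162) and Σ D·Y over m':
  (+0.0083-0.0012i)·(-0.3210+0.1783i)  (+0.0526-0.0281i)·(+0.2035+0.1747i)  (+0.1612-0.1806i)·(-0.0636+0.1718i)  (+0.2101-0.5304i)·(+0.2764+0.0000i)  (+0.0136-0.5309i)·(+0.0636+0.1718i)  (+0.1761+0.5209i)·(+0.2035-0.1747i)  (-0.1049-0.1304i)·(+0.3210+0.1783i)
Y_3^1(R⁻¹ n̂) = +0.300465-0.118826i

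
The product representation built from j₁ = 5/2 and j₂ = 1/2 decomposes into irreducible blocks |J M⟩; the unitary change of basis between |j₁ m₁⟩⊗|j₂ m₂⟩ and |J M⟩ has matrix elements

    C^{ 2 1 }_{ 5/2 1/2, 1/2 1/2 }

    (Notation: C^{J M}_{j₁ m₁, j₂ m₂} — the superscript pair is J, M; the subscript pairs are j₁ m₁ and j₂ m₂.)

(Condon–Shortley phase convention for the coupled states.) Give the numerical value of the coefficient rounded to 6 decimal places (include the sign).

triangle: 1!×4!×0!/6! = 24/720
(j±m)!: 3!×2!×1!×0!×3!×1! = 72
prefactor² = (2J+1)×Δ×N² = 12
  k=1: −1/(1!×0!×1!×0!×3!×0!) = -1/6
Σ = -1/6  ⇒  CG² = 12×(-1/6)² = 1/3
CG = −√(1/3) = -0.577350

−√(1/3) = -0.577350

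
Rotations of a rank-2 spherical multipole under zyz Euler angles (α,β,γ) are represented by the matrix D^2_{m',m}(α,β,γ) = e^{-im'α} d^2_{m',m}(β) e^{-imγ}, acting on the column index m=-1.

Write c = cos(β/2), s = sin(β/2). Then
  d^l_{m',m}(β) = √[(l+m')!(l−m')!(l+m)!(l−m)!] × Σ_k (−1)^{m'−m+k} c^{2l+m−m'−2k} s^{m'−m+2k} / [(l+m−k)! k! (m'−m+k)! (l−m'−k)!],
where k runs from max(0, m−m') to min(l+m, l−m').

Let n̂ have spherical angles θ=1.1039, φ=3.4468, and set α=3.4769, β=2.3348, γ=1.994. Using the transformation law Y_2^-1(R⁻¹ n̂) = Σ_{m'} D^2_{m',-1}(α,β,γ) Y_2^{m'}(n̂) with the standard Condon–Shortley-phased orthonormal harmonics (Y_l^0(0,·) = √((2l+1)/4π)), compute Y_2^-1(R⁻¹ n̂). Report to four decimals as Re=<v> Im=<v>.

Re=0.0933 Im=-0.2240

Need the full column D^2_{m',-1} for m'=−2..2 at α=3.4769, β=2.3348, γ=1.9940.
cos(β/2)=0.392544, sin(β/2)=0.919733
d^2_{-2,-1}: single k=1 term ⇒ +0.111265;  D = -0.098846+0.051081i
d^2_{-1,-1}: k∈[0..1] ⇒ +0.023744 -0.391041 = -0.367297;  D = -0.252642+0.266607i
d^2_{0,-1}: k∈[0..1] ⇒ -0.136271 +0.748083 = +0.611812;  D = -0.251261+0.557837i
d^2_{1,-1}: k∈[0..1] ⇒ +0.391041 -0.715562 = -0.324521;  D = -0.028487+0.323268i
d^2_{2,-1}: single k=0 term ⇒ -0.610807;  D = -0.149583-0.592208i
Y_2^{m'}(θ=1.1039,φ=3.4468) and Σ D·Y over m':
  (-0.0988+0.0511i)·(+0.2524-0.1766i)  (-0.2526+0.2666i)·(-0.2962+0.0933i)  (-0.2513+0.5578i)·(-0.1237+0.0000i)  (-0.0285+0.3233i)·(+0.2962+0.0933i)  (-0.1496-0.5922i)·(+0.2524+0.1766i)
Y_2^-1(R⁻¹ n̂) = +0.093301-0.223982i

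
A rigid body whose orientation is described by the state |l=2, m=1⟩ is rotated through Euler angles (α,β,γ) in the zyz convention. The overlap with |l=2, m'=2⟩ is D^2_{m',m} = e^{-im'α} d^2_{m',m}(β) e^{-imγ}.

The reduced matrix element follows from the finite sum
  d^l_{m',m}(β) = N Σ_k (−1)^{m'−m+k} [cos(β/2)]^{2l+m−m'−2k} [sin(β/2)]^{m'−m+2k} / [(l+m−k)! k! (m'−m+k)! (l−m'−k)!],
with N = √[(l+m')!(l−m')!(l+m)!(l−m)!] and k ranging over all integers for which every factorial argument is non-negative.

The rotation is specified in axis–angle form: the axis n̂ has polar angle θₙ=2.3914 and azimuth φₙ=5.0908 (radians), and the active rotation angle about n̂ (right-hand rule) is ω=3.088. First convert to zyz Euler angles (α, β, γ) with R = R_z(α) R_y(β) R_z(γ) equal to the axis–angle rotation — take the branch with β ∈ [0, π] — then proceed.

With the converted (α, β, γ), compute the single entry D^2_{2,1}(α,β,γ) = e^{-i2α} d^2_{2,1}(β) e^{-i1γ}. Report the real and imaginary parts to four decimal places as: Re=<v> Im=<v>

Re=-0.2506 Im=-0.4717

Axis–angle → zyz. n̂ = (sinθₙcosφₙ, sinθₙsinφₙ, cosθₙ) = (+0.251880, -0.633546, -0.731558), ω = 3.0880.
R = I cosω + sinω [n̂]ₓ + (1−cosω) n̂n̂ᵀ gives
  R = [-0.871769, -0.279738, -0.402202; -0.358113, -0.196380, +0.912792; -0.334327, +0.939777, +0.071020]
β = atan2(√(R₁₃²+R₂₃²), R₃₃) = 1.499716; α = atan2(R₂₃, R₁₃) mod 2π = 1.985829; γ = atan2(R₃₂, −R₃₁) mod 2π = 1.229007
Split into d^2_{2,1}(β=1.4997) × two z-phases.
With c≡cos(β/2)=0.731786 and s≡sin(β/2)=0.681535, N=[24·1·6·1]^{1/2}=12.000000
Admissible k: 0..0 (factorial args all ≥0)
  k=0: (−1)^1·12.0000/(6)·0.7318^3·0.6815^1 = -0.534158
d^2_{2,1}(1.4997) = -0.534158
D = (-0.674828+0.737975i)·(-0.534158)·(+0.335174-0.942156i) = -0.250575-0.471738i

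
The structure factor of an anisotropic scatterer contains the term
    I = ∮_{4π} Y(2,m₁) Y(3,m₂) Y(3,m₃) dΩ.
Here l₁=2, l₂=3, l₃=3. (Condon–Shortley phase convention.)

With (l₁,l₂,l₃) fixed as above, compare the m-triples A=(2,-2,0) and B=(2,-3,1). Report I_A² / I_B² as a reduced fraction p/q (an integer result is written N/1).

Shared (l₁,l₂,l₃)=(2,3,3): N and (l;000)² cancel in I_A²/I_B².
A: Δ = 2!·2!·4!/9! = 1/3780; Racah Σ t=0..0: t=0:+1/24 = 1/24; ⇒ 3j(2 3 3; 2 -2 0)² = 1/21, sgn -1
B: Δ = 2!·2!·4!/9! = 1/3780; Racah Σ t=0..0: t=0:+1/96 = 1/96; ⇒ 3j(2 3 3; 2 -3 1)² = 1/42, sgn +1
I_A²/I_B² = (1/21)/(1/42) = 2/1

2/1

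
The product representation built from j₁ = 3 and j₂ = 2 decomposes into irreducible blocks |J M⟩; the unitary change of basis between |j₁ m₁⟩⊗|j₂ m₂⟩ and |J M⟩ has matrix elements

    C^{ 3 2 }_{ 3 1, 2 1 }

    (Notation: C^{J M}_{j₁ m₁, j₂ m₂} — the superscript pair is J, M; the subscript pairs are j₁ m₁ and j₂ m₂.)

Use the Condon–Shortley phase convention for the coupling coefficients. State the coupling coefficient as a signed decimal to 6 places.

j₁+j₂−J=2  J+j₁−j₂=4  J−j₁+j₂=2  j₁+j₂+J+1=9
(j₁±m₁, j₂±m₂, J±M) = (4,2,3,1,5,1)
P² = 64
sum k=1..2:
  [1] −1/12 = -1/12
  [2] +1/48 = 1/48
S = -1/16
C² = P²·S² = 1/4 ; C = -0.500000

-0.500000  (= −√(1/4))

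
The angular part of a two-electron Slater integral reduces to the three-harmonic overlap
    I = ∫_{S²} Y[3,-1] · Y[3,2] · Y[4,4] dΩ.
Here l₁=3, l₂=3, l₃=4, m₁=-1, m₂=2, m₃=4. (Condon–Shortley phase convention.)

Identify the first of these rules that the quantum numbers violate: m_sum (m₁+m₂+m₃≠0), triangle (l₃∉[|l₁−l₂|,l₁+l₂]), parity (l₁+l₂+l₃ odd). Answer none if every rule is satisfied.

azimuthal sum: -1 + 2 + 4 = 5  ✗
0 ≤ 4 ≤ 6 (triangle on l)
L = 3 + 3 + 4 = 10 (even)

m_sum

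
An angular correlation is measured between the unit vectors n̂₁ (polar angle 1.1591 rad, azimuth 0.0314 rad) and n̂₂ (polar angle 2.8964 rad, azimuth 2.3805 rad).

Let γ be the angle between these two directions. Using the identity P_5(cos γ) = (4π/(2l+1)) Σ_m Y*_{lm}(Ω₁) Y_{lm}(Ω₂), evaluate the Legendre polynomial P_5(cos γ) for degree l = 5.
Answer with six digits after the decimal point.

0.014398

Term-by-term m-sum for l=5 (normalisation 4π/11 = 1.142397):
  m=-5: (+0.296343+0.046912i) × (+0.000308+0.000241i) = +0.000080+0.000086i  (running Σ = +0.000080+0.000086i)
  m=-4: (+0.411025+0.051898i) × (+0.004920-0.000480i) = +0.002047+0.000058i  (running Σ = +0.002127+0.000144i)
  m=-3: (+0.116953+0.011050i) × (+0.024162-0.027970i) = +0.003135-0.003004i  (running Σ = +0.005262-0.002860i)
  m=-2: (-0.295377-0.018574i) × (-0.008583-0.176419i) = -0.000742+0.052270i  (running Σ = +0.004520+0.049409i)
  m=-1: (-0.206348-0.006481i) × (-0.361583-0.344420i) = +0.072379+0.073414i  (running Σ = +0.076900+0.122823i)
  m=0: (+0.253009-0.000000i) × (-0.558070+0.000000i) = -0.141197+0.000000i  (running Σ = -0.064297+0.122823i)
  m=1: (+0.206348-0.006481i) × (+0.361583-0.344420i) = +0.072379-0.073414i  (running Σ = +0.008083+0.049409i)
  m=2: (-0.295377+0.018574i) × (-0.008583+0.176419i) = -0.000742-0.052270i  (running Σ = +0.007341-0.002860i)
  m=3: (-0.116953+0.011050i) × (-0.024162-0.027970i) = +0.003135+0.003004i  (running Σ = +0.010476+0.000144i)
  m=4: (+0.411025-0.051898i) × (+0.004920+0.000480i) = +0.002047-0.000058i  (running Σ = +0.012523+0.000086i)
  m=5: (-0.296343+0.046912i) × (-0.000308+0.000241i) = +0.000080-0.000086i  (running Σ = +0.012603+0.000000i)
Σ over m = +0.012603+0.000000i; ×(4π/11) → +0.014398+0.000000i. Real part: 0.014398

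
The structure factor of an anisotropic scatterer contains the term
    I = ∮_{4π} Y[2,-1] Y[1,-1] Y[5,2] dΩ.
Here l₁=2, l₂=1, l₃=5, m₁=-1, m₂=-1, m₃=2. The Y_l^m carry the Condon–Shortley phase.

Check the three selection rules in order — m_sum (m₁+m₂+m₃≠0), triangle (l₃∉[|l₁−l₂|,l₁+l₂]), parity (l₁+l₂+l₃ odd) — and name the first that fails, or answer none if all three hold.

triangle

azimuthal sum: -1 − 1 + 2 = 0  ✓
l₃ must lie in [1,3]; have l₃=5  ✗
L = 2 + 1 + 5 = 8 (even)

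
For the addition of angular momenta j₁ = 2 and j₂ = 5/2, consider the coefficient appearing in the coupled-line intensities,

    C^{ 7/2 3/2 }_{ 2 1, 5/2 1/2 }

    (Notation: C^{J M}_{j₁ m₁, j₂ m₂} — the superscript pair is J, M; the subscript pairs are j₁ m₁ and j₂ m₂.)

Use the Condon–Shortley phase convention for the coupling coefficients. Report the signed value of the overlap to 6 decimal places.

+0.308607

√[8·1!3!4!/9! · 3!1!3!2!5!2!] = √(384/7)
  +(−1)^0/∏(0,1,1,3,2,1)! = 1/12  (running 1/12)
  +(−1)^1/∏(1,0,0,2,3,2)! = -1/24  (running 1/24)
⟨..|..⟩ = √(384/7)·(1/24) = +0.308607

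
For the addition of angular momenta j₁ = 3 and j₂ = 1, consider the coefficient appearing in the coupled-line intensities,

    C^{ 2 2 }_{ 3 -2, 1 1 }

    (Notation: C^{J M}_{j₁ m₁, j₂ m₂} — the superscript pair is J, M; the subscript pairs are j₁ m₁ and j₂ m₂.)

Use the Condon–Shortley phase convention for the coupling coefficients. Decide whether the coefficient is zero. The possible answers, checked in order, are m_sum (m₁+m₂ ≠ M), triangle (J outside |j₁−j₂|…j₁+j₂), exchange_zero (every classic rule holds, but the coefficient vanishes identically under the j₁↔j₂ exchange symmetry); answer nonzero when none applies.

m-sum: m₁+m₂ = -2+1 = -1, M = 2  ✗ ⇒ coefficient is 0

m_sum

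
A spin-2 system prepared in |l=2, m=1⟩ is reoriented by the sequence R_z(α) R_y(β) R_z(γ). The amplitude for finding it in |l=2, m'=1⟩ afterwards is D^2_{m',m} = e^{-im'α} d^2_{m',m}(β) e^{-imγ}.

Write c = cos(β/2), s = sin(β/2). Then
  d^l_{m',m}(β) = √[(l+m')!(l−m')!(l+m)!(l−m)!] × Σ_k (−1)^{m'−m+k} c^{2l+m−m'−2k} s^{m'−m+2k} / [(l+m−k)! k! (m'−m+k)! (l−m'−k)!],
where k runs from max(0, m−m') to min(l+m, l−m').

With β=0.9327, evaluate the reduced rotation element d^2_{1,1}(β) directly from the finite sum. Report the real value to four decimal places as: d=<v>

d=0.1527

d^2_{1,1}(β=0.9327) via the finite sum:
c=cos(0.932700/2)=0.893215, s=sin(0.932700/2)=0.449629; N=√[6·1·6·1]=6.000000
Admissible k: 0..1 (factorial args all ≥0)
  k=0: (−1)^0·6.0000/(6)·0.8932^4·0.4496^0 = +0.636539
  k=1: (−1)^1·6.0000/(2)·0.8932^2·0.4496^2 = -0.483885
d^2_{1,1}(0.9327) = +0.636539 -0.483885 = +0.152653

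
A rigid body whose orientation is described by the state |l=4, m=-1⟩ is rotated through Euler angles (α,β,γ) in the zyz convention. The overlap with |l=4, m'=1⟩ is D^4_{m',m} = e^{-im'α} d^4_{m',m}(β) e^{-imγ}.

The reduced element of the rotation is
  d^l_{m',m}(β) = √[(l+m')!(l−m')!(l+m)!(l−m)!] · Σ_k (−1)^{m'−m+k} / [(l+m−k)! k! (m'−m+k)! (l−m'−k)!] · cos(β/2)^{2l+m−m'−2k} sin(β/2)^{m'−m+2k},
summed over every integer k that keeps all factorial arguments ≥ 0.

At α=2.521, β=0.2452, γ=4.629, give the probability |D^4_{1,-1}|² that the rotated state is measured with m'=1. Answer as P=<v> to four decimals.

P=0.0186

Split into d^4_{1,-1}(β=0.2452) × two z-phases.
c=cos(0.245200/2)=0.992494, s=sin(0.245200/2)=0.122293; N=√[120·6·6·120]=720.000000
Admissible k: 0..3 (factorial args all ≥0)
  k=0: (−1)^2·720.0000/(72)·0.9925^6·0.1223^2 = +0.142946
  k=1: (−1)^3·720.0000/(24)·0.9925^4·0.1223^4 = -0.006511
  k=2: (−1)^4·720.0000/(48)·0.9925^2·0.1223^6 = +0.000049
  k=3: (−1)^5·720.0000/(720)·0.9925^0·0.1223^8 = -0.000000
d^4_{1,-1}(0.2452) = +0.142946 -0.006511 +0.000049 -0.000000 = +0.136484
|D^4_{1,-1}|² = |d^4_{1,-1}(β)|² = (+0.136484)² = 0.018628 (the z-rotation phases have unit modulus)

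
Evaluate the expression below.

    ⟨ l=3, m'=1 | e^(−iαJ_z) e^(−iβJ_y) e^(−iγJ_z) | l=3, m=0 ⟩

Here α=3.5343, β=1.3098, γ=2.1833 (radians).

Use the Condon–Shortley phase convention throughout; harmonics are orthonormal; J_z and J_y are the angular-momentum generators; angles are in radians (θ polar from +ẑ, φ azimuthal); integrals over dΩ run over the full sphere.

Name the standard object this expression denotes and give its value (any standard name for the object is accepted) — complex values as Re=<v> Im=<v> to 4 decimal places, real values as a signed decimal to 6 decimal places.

This is a Wigner D-matrix element — the rotation-matrix element ⟨l m'| R(α,β,γ) |l m⟩ in the angular-momentum basis.
Split into d^3_{1,0}(β=1.3098) × two z-phases.
Half-angle: c=0.793109, s=0.609080. N=√(24·2·6·6)=41.569219
k: max(0,(0)−(1))=0 … min(3+(0),3−(1))=2
  k=0: (−1)^1·41.5692/(12)·0.7931^5·0.6091^1 = -0.662108
  k=1: (−1)^2·41.5692/(4)·0.7931^3·0.6091^3 = +1.171475
  k=2: (−1)^3·41.5692/(12)·0.7931^1·0.6091^5 = -0.230300
d^3_{1,0}(1.3098) = -0.662108 +1.171475 -0.230300 = +0.279067
Phases: e^{-i·(1)·3.5343}=-0.923876+0.382691i, e^{-i·(0)·2.1833}=+1.000000+0.000000i ⇒ D=-0.257823+0.106796i

Wigner D-matrix element, Re=-0.2578 Im=0.1068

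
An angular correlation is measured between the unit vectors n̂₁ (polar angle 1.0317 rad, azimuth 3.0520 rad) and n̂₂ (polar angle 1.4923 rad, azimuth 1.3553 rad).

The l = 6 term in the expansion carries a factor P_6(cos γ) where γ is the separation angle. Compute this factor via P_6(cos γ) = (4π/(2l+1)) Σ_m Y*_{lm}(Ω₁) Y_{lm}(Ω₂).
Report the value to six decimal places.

-0.283287

Addition theorem: P_6(cos γ) = (4π/13) Σ_m Y*_{lm}(Ω₁) Y_{lm}(Ω₂), m = −6…6:
  term(m=-6) = (-0.066616, -0.062737)   from Y*(Ω₁)=(0.165747, -0.098804), Y(Ω₂)=(-0.130061, -0.456044)
  term(m=-5) = (-0.030420, 0.041765)   from Y*(Ω₁)=(-0.360408, 0.173192), Y(Ω₂)=(0.113810, -0.061190)
  term(m=-4) = (-0.105746, -0.058267)   from Y*(Ω₁)=(0.344115, -0.128886), Y(Ω₂)=(-0.213877, -0.249430)
  term(m=-3) = (0.001169, -0.002946)   from Y*(Ω₁)=(0.020593, -0.005672), Y(Ω₂)=(0.089396, -0.118456)
  term(m=-2) = (0.097216, 0.025011)   from Y*(Ω₁)=(-0.342646, 0.062063), Y(Ω₂)=(-0.261908, -0.120431)
  term(m=-1) = (0.002172, -0.017157)   from Y*(Ω₁)=(0.111034, -0.009974), Y(Ω₂)=(0.033172, -0.151541)
  term(m=+0) = (-0.088610, 0.000000)   from Y*(Ω₁)=(0.319249, -0.000000), Y(Ω₂)=(-0.277556, 0.000000)
  term(m=+1) = (0.002172, 0.017157)   from Y*(Ω₁)=(-0.111034, -0.009974), Y(Ω₂)=(-0.033172, -0.151541)
  term(m=+2) = (0.097216, -0.025011)   from Y*(Ω₁)=(-0.342646, -0.062063), Y(Ω₂)=(-0.261908, 0.120431)
  term(m=+3) = (0.001169, 0.002946)   from Y*(Ω₁)=(-0.020593, -0.005672), Y(Ω₂)=(-0.089396, -0.118456)
  term(m=+4) = (-0.105746, 0.058267)   from Y*(Ω₁)=(0.344115, 0.128886), Y(Ω₂)=(-0.213877, 0.249430)
  term(m=+5) = (-0.030420, -0.041765)   from Y*(Ω₁)=(0.360408, 0.173192), Y(Ω₂)=(-0.113810, -0.061190)
  term(m=+6) = (-0.066616, 0.062737)   from Y*(Ω₁)=(0.165747, 0.098804), Y(Ω₂)=(-0.130061, 0.456044)
Accumulated sum (-0.293062, 0.000000); after 4π/(2l+1) scaling, (-0.283287, 0.000000) ⇒ P_6 = -0.283287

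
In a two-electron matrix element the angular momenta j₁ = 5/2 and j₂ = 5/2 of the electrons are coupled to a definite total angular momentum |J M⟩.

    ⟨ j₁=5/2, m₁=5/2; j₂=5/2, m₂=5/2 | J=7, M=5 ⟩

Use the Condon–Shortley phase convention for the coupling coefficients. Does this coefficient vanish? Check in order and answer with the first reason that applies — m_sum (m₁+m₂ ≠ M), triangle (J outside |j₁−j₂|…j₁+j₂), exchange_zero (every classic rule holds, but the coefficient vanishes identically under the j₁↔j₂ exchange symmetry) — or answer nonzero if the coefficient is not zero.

m-sum: m₁+m₂ = 5/2+5/2 = 5, M = 5  ✓
triangle: need |j₁−j₂| ≤ J ≤ j₁+j₂, i.e. J ∈ [0, 5]; J = 7 is outside ✗ ⇒ coefficient is 0

triangle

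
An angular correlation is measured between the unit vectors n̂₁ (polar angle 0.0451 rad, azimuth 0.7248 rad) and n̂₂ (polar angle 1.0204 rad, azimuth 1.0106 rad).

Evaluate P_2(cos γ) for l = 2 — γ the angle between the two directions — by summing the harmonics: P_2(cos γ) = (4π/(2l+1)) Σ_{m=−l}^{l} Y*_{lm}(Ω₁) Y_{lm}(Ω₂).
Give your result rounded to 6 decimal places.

Term-by-term m-sum for l=2 (normalisation 4π/5 = 2.513274):
  [-2]  conj(Y_{2,-2})(Ω₁) = 0.00009 + 0.00078j ; Y_{2,-2}(Ω₂) = -0.12216 - 0.25262j ; Δ = 0.00019 - 0.00012j
  [-1]  conj(Y_{2,-1})(Ω₁) = 0.02605 + 0.02307j ; Y_{2,-1}(Ω₂) = 0.18299 - 0.29175j ; Δ = 0.01150 - 0.00338j
  [+0]  conj(Y_{2,0})(Ω₁) = 0.62886 + 0.00000j ; Y_{2,0}(Ω₂) = -0.05656 + 0.00000j ; Δ = -0.03557 + 0.00000j
  [+1]  conj(Y_{2,1})(Ω₁) = -0.02605 + 0.02307j ; Y_{2,1}(Ω₂) = -0.18299 - 0.29175j ; Δ = 0.01150 + 0.00338j
  [+2]  conj(Y_{2,2})(Ω₁) = 0.00009 - 0.00078j ; Y_{2,2}(Ω₂) = -0.12216 + 0.25262j ; Δ = 0.00019 + 0.00012j
Total Σ_m = -0.01220 - 0.00000j. Multiply by 2.513274: -0.03067 - 0.00000j. P_2(cos γ) = -0.030673

-0.030673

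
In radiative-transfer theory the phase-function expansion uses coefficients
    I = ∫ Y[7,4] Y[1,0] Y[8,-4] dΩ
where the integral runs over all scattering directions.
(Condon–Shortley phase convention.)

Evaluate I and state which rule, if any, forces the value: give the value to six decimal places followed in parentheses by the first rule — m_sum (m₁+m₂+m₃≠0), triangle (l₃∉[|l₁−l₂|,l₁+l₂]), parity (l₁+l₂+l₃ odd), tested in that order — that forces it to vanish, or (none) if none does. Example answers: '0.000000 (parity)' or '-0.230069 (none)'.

Checks pass: Σm=0; 16 even; l₃=8∈[6,8].
(2·7+1)(2·1+1)(2·8+1) = 765
Δ: 0! 14! 2! / 17! → 1/2040
sum: t=0:+1/25401600 = 1/25401600
3j²(7 1 8; 0 0 0) = Δ·Π!·Σ² = 8/255  (sign +1)
sum: t=0:+1/239500800 = 1/239500800
3j²(7 1 8; 4 0 -4) = Δ·Π!·Σ² = 2/85  (sign +1)
combine: 4πI² = 765·8/255·2/85 = 48/85
take √, sign +1: I = 0.21198553
No selection rule forces the value: the integral is nonzero (none).

0.211986 (none)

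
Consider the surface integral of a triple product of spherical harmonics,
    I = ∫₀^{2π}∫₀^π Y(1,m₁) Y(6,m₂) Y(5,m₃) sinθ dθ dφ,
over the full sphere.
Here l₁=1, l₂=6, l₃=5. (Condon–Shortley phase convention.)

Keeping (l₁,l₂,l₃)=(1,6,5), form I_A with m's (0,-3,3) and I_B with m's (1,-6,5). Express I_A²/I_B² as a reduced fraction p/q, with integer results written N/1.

9/22

l's match ⇒ only the (l;m) 3-j factors differ between A and B.
A: triangle coeff Δ(1,6,5) = 1/858; Σ_t [1,1]: t=1:−1/80640 = -1/80640; (3j)²=9/286 [(1 6 5; 0 -3 3)], sign=-1
B: triangle coeff Δ(1,6,5) = 1/858; Σ_t [0,0]: t=0:+1/7257600 = 1/7257600; (3j)²=1/13 [(1 6 5; 1 -6 5)], sign=+1
I_A²/I_B² = (9/286)/(1/13) = 9/22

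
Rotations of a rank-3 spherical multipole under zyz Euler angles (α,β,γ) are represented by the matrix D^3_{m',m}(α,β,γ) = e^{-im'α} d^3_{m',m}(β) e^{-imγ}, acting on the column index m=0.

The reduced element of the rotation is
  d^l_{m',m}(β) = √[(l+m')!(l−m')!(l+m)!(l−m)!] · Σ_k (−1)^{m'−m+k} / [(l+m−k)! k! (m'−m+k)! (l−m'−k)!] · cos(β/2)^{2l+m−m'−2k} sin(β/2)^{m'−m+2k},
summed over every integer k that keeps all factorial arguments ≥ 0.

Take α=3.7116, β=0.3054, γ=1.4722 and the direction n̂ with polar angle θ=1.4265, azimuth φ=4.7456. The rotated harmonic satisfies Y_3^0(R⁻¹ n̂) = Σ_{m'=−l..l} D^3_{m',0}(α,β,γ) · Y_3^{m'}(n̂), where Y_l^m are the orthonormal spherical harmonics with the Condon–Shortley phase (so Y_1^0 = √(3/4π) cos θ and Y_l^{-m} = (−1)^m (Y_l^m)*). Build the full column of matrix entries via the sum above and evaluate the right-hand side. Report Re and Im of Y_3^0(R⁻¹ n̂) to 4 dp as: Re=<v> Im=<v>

Need the full column D^3_{m',0} for m'=−3..3 at α=3.7116, β=0.3054, γ=1.4722.
cos(β/2)=0.988364, sin(β/2)=0.152107
d^3_{-3,0}: single k=3 term ⇒ +0.015196;  D = +0.002109-0.015048i
d^3_{-2,0}: k∈[2..3] ⇒ +0.120928 -0.002864 = +0.118064;  D = +0.049301+0.107278i
d^3_{-1,0}: k∈[1..3] ⇒ +0.496964 -0.035311 +0.000279 = +0.461932;  D = -0.388899-0.249276i
d^3_{0,0}: k∈[0..3] ⇒ +0.932184 -0.198706 +0.004706 -0.000012 = +0.738172;  D = +0.738172+0.000000i
d^3_{1,0}: k∈[0..2] ⇒ -0.496964 +0.035311 -0.000279 = -0.461932;  D = +0.388899-0.249276i
d^3_{2,0}: k∈[0..1] ⇒ +0.120928 -0.002864 = +0.118064;  D = +0.049301-0.107278i
d^3_{3,0}: single k=0 term ⇒ -0.015196;  D = -0.002109-0.015048i
Y_3^{m'}(θ=1.4265,φ=4.7456) and Σ D·Y over m':
  (+0.0021-0.0150i)·(-0.0402-0.4023i)  (+0.0493+0.1073i)·(-0.1436+0.0096i)  (-0.3889-0.2493i)·(-0.0095-0.2866i)  (+0.7382+0.0000i)·(-0.1554+0.0000i)  (+0.3889-0.2493i)·(+0.0095-0.2866i)  (+0.0493-0.1073i)·(-0.1436-0.0096i)  (-0.0021-0.0150i)·(+0.0402-0.4023i)
Y_3^0(R⁻¹ n̂) = -0.278705-0.000000i

Re=-0.2787 Im=0.0000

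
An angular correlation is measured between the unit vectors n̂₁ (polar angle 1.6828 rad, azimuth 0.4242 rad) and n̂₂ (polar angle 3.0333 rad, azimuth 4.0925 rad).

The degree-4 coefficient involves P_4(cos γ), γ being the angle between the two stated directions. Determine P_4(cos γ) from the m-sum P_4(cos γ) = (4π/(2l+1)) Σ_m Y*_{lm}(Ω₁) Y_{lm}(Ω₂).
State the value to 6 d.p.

Expand P_4 via completeness: Σ_{m} conj(Y_{4,m}) at Ω₁ times Y_{4,m} at Ω₂ —
  m=-4: (-0.054232+0.428124i) × (-0.000048+0.000037i) = -0.000013-0.000022i  (running Σ = -0.000013-0.000022i)
  m=-3: (-0.040334-0.131227i) × (-0.001506-0.000448i) = +0.000002+0.000216i  (running Σ = -0.000011+0.000193i)
  m=-2: (-0.199318-0.226160i) × (-0.007516-0.021871i) = -0.003448+0.006059i  (running Σ = -0.003460+0.006253i)
  m=-1: (+0.139477+0.062991i) × (+0.115708-0.162115i) = +0.026350-0.015323i  (running Σ = +0.022891-0.009070i)
  m=0: (+0.278289-0.000000i) × (+0.797360+0.000000i) = +0.221896+0.000000i  (running Σ = +0.244787-0.009070i)
  m=1: (-0.139477+0.062991i) × (-0.115708-0.162115i) = +0.026350+0.015323i  (running Σ = +0.271138+0.006253i)
  m=2: (-0.199318+0.226160i) × (-0.007516+0.021871i) = -0.003448-0.006059i  (running Σ = +0.267689+0.000193i)
  m=3: (+0.040334-0.131227i) × (+0.001506-0.000448i) = +0.000002-0.000216i  (running Σ = +0.267691-0.000022i)
  m=4: (-0.054232-0.428124i) × (-0.000048-0.000037i) = -0.000013+0.000022i  (running Σ = +0.267678+0.000000i)
Σ over m = +0.267678+0.000000i; ×(4π/9) → +0.373749+0.000000i. Real part: 0.373749

0.373749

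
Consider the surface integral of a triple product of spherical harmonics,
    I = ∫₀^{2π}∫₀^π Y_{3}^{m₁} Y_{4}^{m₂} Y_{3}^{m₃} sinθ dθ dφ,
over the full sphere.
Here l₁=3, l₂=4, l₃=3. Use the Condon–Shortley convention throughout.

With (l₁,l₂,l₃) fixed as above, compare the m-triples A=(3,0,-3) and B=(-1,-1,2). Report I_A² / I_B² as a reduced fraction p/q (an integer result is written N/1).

Same 3,4,3: normalisation and zero-m 3j drop out of the ratio.
A: Δ: 4! 2! 4! / 11! → 1/34650; sum: t=0:+1/1152 = 1/1152; 3j²(3 4 3; 3 0 -3) = Δ·Π!·Σ² = 1/154  (sign +1)
B: Δ: 4! 2! 4! / 11! → 1/34650; sum: t=2:+1/48 t=3:−1/144 = 1/72; 3j²(3 4 3; -1 -1 2) = Δ·Π!·Σ² = 16/693  (sign -1)
I_A²/I_B² = (1/154)/(16/693) = 9/32

9/32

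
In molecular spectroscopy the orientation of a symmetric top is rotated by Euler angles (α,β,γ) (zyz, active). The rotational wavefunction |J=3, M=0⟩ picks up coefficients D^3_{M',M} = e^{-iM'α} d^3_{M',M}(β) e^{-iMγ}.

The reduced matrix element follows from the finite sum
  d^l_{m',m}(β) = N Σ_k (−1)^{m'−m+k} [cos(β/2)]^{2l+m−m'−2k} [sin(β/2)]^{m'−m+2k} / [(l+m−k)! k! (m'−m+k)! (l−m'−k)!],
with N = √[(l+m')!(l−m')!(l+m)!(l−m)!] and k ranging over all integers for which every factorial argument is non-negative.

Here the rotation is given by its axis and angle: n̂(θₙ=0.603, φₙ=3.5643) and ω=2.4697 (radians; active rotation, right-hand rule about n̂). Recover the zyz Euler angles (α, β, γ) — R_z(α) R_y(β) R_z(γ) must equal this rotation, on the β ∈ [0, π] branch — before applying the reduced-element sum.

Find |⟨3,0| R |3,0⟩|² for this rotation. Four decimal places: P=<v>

P=0.1988

Axis–angle → zyz. n̂ = (sinθₙcosφₙ, sinθₙsinφₙ, cosθₙ) = (-0.517199, -0.232649, +0.823638), ω = 2.4697.
R = I cosω + sinω [n̂]ₓ + (1−cosω) n̂n̂ᵀ gives
  R = [-0.305796, -0.298191, -0.904196; +0.727187, -0.686159, -0.019647; -0.614564, -0.663527, +0.426665]
β = atan2(√(R₁₃²+R₂₃²), R₃₃) = 1.129994; α = atan2(R₂₃, R₁₃) mod 2π = 3.163318; γ = atan2(R₃₂, −R₃₁) mod 2π = 5.459496
Split into d^3_{0,0}(β=1.1300) × two z-phases.
Half-angle: c=0.844590, s=0.535413. N=√(6·6·6·6)=36.000000
The bounds max(0,m−m')=0 and min(l+m,l−m')=3 give 4 terms
  k=0: (−1)^0·36.0000/(36)·0.8446^6·0.5354^0 = +0.362974
  k=1: (−1)^1·36.0000/(4)·0.8446^4·0.5354^2 = -1.312819
  k=2: (−1)^2·36.0000/(4)·0.8446^2·0.5354^4 = +0.527584
  k=3: (−1)^3·36.0000/(36)·0.8446^0·0.5354^6 = -0.023558
d^3_{0,0}(1.1300) = +0.362974 -1.312819 +0.527584 -0.023558 = -0.445819
|D^3_{0,0}|² = |d^3_{0,0}(β)|² = (-0.445819)² = 0.198755 (the z-rotation phases have unit modulus)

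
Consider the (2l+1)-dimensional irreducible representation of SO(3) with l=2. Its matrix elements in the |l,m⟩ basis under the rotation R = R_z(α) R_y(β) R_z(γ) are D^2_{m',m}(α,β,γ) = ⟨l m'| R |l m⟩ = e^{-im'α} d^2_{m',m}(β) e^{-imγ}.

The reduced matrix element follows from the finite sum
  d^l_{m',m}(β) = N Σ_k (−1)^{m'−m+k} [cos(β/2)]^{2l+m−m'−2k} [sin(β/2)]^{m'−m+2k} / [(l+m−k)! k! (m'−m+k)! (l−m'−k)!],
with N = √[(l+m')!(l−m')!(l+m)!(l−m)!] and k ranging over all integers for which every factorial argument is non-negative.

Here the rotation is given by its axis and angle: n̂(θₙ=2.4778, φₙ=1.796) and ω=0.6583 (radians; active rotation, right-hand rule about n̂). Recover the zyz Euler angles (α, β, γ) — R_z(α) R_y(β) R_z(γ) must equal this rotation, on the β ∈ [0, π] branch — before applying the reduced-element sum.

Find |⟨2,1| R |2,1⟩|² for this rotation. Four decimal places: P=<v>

Axis–angle → zyz. n̂ = (sinθₙcosφₙ, sinθₙsinφₙ, cosθₙ) = (-0.137580, +0.600551, -0.787661), ω = 0.6583.
R = I cosω + sinω [n̂]ₓ + (1−cosω) n̂n̂ᵀ gives
  R = [+0.794989, +0.464604, +0.390046; -0.499135, +0.866400, -0.014680; -0.344756, -0.183015, +0.920678]
β = atan2(√(R₁₃²+R₂₃²), R₃₃) = 0.400981; α = atan2(R₂₃, R₁₃) mod 2π = 6.245567; γ = atan2(R₃₂, −R₃₁) mod 2π = 5.795159
Split into d^2_{1,1}(β=0.4010) × two z-phases.
c=cos(0.400981/2)=0.979969, s=sin(0.400981/2)=0.199150; N=√[6·1·6·1]=6.000000
k: max(0,(1)−(1))=0 … min(2+(1),2−(1))=1
  k=0: (−1)^0·6.0000/(6)·0.9800^4·0.1992^0 = +0.922251
  k=1: (−1)^1·6.0000/(2)·0.9800^2·0.1992^2 = -0.114263
d^2_{1,1}(0.4010) = +0.922251 -0.114263 = +0.807988
|D^2_{1,1}|² = |d^2_{1,1}(β)|² = (+0.807988)² = 0.652844 (the z-rotation phases have unit modulus)

P=0.6528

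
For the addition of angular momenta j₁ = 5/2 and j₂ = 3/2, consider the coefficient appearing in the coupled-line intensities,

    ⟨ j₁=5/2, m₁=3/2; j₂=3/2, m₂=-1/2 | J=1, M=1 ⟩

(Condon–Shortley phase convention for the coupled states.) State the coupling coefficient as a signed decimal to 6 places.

triangle: 3!*2!*0!/6! = 12/720
(j±m)!: 4!*1!*1!*2!*2!*0! = 96
prefactor² = (2J+1)*Δ*N² = 24/5
  k=1: −1/(1!*2!*0!*0!*2!*0!) = -1/4
Σ = -1/4  ⇒  CG² = 24/5*(-1/4)² = 3/10
CG = −√(3/10) = -0.547723

-0.547723  (= −√(3/10))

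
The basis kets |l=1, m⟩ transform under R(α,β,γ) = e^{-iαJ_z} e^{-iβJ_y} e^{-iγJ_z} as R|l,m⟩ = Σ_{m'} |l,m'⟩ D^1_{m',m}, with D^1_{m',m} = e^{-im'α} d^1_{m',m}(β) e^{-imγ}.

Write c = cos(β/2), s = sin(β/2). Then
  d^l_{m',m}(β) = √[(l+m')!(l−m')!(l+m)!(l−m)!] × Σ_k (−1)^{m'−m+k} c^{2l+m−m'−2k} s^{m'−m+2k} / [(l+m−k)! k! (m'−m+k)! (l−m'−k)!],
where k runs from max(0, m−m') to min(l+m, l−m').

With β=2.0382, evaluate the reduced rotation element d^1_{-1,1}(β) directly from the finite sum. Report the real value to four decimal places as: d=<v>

d=0.7253

d^1_{-1,1}(β=2.0382) via the finite sum:
Half-angle: c=0.524133, s=0.851637. N=√(1·2·2·1)=2.000000
k∈{2} keeps every argument non-negative
  k=2: (−1)^0·2.0000/(2)·0.5241^0·0.8516^2 = +0.725285
d^1_{-1,1}(2.0382) = +0.725285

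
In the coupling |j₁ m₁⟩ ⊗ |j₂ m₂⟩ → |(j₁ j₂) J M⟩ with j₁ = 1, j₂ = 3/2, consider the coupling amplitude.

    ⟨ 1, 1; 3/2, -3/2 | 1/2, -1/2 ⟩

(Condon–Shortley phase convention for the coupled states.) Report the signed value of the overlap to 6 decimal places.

+0.707107

√[2·2!0!1!/4! · 2!0!0!3!0!1!] = √(2)
  +(−1)^0/∏(0,2,0,0,0,1)! = 1/2  (running 1/2)
⟨..|..⟩ = √(2)·(1/2) = +0.707107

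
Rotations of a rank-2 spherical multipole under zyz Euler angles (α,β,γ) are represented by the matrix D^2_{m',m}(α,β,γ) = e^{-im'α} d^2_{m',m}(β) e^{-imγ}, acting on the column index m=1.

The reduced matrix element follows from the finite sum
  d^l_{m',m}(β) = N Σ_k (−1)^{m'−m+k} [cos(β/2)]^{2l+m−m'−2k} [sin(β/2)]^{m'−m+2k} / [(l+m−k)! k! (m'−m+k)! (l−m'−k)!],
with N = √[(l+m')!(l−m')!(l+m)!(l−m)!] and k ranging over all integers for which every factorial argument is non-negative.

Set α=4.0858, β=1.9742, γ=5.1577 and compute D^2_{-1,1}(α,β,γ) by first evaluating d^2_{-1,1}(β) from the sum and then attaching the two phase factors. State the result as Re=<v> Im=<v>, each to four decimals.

D^2_{-1,1}(4.0858,1.9742,5.1577) = e^{-i·-1·4.0858}·d^2_{-1,1}(1.9742)·e^{-i·1·5.1577}. Compute d first:
With c≡cos(β/2)=0.551112 and s≡sin(β/2)=0.834431, N=[1·6·6·1]^{1/2}=6.000000
Admissible k: 2..3 (factorial args all ≥0)
  k=2: (−1)^0·6.0000/(2)·0.5511^2·0.8344^2 = +0.634428
  k=3: (−1)^1·6.0000/(6)·0.5511^0·0.8344^4 = -0.484800
d^2_{-1,1}(1.9742) = +0.634428 -0.484800 = +0.149628
Phases: e^{-i·(-1)·4.0858}=-0.586385-0.810032i, e^{-i·(1)·5.1577}=+0.430739+0.902477i ⇒ D=+0.071591-0.131390i

Re=0.0716 Im=-0.1314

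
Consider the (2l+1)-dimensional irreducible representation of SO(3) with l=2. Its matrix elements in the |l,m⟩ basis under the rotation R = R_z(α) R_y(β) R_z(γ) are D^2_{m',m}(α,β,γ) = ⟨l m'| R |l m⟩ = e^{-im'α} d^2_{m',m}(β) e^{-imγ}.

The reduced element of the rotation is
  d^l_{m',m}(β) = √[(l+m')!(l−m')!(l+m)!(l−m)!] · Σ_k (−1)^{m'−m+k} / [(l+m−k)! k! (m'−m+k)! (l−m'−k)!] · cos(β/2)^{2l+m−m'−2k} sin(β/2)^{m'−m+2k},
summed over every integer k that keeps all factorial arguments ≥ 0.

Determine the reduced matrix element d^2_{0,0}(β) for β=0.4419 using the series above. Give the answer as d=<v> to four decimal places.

d^2_{0,0}(β=0.4419) via the finite sum:
c=cos(0.441900/2)=0.975690, s=sin(0.441900/2)=0.219157; N=√[2·2·2·2]=4.000000
Admissible k: 0..2 (factorial args all ≥0)
  k=0: (−1)^0·4.0000/(4)·0.9757^4·0.2192^0 = +0.906248
  k=1: (−1)^1·4.0000/(1)·0.9757^2·0.2192^2 = -0.182891
  k=2: (−1)^2·4.0000/(4)·0.9757^0·0.2192^4 = +0.002307
d^2_{0,0}(0.4419) = +0.906248 -0.182891 +0.002307 = +0.725663

d=0.7257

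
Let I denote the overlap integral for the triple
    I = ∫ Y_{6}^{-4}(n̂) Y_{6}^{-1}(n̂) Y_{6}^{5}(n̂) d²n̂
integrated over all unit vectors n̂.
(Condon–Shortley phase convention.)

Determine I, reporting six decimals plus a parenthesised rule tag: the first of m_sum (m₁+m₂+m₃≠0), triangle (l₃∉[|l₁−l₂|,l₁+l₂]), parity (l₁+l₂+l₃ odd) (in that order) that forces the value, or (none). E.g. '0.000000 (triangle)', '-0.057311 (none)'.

Rules hold: Σm=0, L=18 even, 0≤6≤12.
N = 13·13·13 = 2197
Δ = 6!·6!·6!/19! = 1/325909584
Racah Σ t=0..6: t=0:+1/373248000 t=1:−1/1728000 t=2:+1/110592 t=3:−1/46656 t=4:+1/110592 t=5:−1/1728000 t=6:+1/373248000 = -7/1555200
⇒ 3j(6 6 6; 0 0 0)² = 400/46189, sgn -1
Racah Σ t=4..5: t=4:+1/4147200 t=5:−1/10368000 = 1/6912000
⇒ 3j(6 6 6; -4 -1 5)² = 189/16796, sgn -1
4πI² = N·(3j₀)²·(3jₘ)² = 245700/1147619
I = +1·√(0.214095/4π) = 0.13052653
No selection rule forces the value: the integral is nonzero (none).

0.130527 (none)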